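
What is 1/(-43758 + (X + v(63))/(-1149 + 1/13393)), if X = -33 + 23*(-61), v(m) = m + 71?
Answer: -7694278/336677497881 ≈ -2.2854e-5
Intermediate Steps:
v(m) = 71 + m
X = -1436 (X = -33 - 1403 = -1436)
1/(-43758 + (X + v(63))/(-1149 + 1/13393)) = 1/(-43758 + (-1436 + (71 + 63))/(-1149 + 1/13393)) = 1/(-43758 + (-1436 + 134)/(-1149 + 1/13393)) = 1/(-43758 - 1302/(-15388556/13393)) = 1/(-43758 - 1302*(-13393/15388556)) = 1/(-43758 + 8718843/7694278) = 1/(-336677497881/7694278) = -7694278/336677497881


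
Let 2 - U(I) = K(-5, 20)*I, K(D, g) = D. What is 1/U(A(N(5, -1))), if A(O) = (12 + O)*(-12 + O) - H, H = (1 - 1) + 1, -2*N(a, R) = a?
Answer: -4/2767 ≈ -0.0014456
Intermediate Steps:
N(a, R) = -a/2
H = 1 (H = 0 + 1 = 1)
A(O) = -1 + (-12 + O)*(12 + O) (A(O) = (12 + O)*(-12 + O) - 1*1 = (-12 + O)*(12 + O) - 1 = -1 + (-12 + O)*(12 + O))
U(I) = 2 + 5*I (U(I) = 2 - (-5)*I = 2 + 5*I)
1/U(A(N(5, -1))) = 1/(2 + 5*(-145 + (-½*5)²)) = 1/(2 + 5*(-145 + (-5/2)²)) = 1/(2 + 5*(-145 + 25/4)) = 1/(2 + 5*(-555/4)) = 1/(2 - 2775/4) = 1/(-2767/4) = -4/2767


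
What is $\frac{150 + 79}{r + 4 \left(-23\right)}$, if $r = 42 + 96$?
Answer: $\frac{229}{46} \approx 4.9783$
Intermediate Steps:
$r = 138$
$\frac{150 + 79}{r + 4 \left(-23\right)} = \frac{150 + 79}{138 + 4 \left(-23\right)} = \frac{1}{138 - 92} \cdot 229 = \frac{1}{46} \cdot 229 = \frac{229}{46}$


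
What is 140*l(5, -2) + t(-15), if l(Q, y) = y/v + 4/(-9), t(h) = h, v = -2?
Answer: 565/9 ≈ 62.778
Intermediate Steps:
l(Q, y) = -4/9 - y/2 (l(Q, y) = y/(-2) + 4/(-9) = y*(-½) + 4*(-⅑) = -y/2 - 4/9 = -4/9 - y/2)
140*l(5, -2) + t(-15) = 140*(-4/9 - ½*(-2)) - 15 = 140*(-4/9 + 1) - 15 = 140*(5/9) - 15 = 700/9 - 15 = 565/9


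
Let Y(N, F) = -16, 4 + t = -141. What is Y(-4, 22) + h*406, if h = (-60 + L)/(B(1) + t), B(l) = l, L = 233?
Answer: -36271/72 ≈ -503.76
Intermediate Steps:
t = -145 (t = -4 - 141 = -145)
h = -173/144 (h = (-60 + 233)/(1 - 145) = 173/(-144) = 173*(-1/144) = -173/144 ≈ -1.2014)
Y(-4, 22) + h*406 = -16 - 173/144*406 = -16 - 35119/72 = -36271/72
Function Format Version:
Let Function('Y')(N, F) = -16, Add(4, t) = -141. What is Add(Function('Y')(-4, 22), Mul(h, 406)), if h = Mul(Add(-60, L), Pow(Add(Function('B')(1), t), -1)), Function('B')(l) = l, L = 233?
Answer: Rational(-36271, 72) ≈ -503.76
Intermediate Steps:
t = -145 (t = Add(-4, -141) = -145)
h = Rational(-173, 144) (h = Mul(Add(-60, 233), Pow(Add(1, -145), -1)) = Mul(173, Pow(-144, -1)) = Mul(173, Rational(-1, 144)) = Rational(-173, 144) ≈ -1.2014)
Add(Function('Y')(-4, 22), Mul(h, 406)) = Add(-16, Mul(Rational(-173, 144), 406)) = Add(-16, Rational(-35119, 72)) = Rational(-36271, 72)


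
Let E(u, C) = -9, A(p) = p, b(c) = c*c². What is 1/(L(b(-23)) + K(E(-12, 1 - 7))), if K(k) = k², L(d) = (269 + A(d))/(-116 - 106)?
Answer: 37/4980 ≈ 0.0074297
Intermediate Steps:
b(c) = c³
L(d) = -269/222 - d/222 (L(d) = (269 + d)/(-116 - 106) = (269 + d)/(-222) = (269 + d)*(-1/222) = -269/222 - d/222)
1/(L(b(-23)) + K(E(-12, 1 - 7))) = 1/((-269/222 - 1/222*(-23)³) + (-9)²) = 1/((-269/222 - 1/222*(-12167)) + 81) = 1/((-269/222 + 12167/222) + 81) = 1/(1983/37 + 81) = 1/(4980/37) = 37/4980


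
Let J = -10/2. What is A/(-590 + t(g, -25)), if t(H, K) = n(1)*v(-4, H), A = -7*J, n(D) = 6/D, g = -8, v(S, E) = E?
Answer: -35/638 ≈ -0.054859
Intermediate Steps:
J = -5 (J = -10*1/2 = -5)
A = 35 (A = -7*(-5) = 35)
t(H, K) = 6*H (t(H, K) = (6/1)*H = (6*1)*H = 6*H)
A/(-590 + t(g, -25)) = 35/(-590 + 6*(-8)) = 35/(-590 - 48) = 35/(-638) = -1/638*35 = -35/638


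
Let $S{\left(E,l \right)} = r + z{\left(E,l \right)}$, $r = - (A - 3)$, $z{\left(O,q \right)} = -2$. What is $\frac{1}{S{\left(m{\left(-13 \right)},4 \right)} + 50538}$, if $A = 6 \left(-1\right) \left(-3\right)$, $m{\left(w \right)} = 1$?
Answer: $\frac{1}{50521} \approx 1.9794 \cdot 10^{-5}$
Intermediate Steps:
$A = 18$ ($A = \left(-6\right) \left(-3\right) = 18$)
$r = -15$ ($r = - (18 - 3) = \left(-1\right) 15 = -15$)
$S{\left(E,l \right)} = -17$ ($S{\left(E,l \right)} = -15 - 2 = -17$)
$\frac{1}{S{\left(m{\left(-13 \right)},4 \right)} + 50538} = \frac{1}{-17 + 50538} = \frac{1}{50521}$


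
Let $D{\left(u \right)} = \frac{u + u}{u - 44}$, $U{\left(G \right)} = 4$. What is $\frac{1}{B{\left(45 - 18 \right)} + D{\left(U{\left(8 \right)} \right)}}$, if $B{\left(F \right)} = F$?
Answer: $\frac{5}{134} \approx 0.037313$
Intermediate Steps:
$D{\left(u \right)} = \frac{2 u}{-44 + u}$
$\frac{1}{B{\left(45 - 18 \right)} + D{\left(U{\left(8 \right)} \right)}} = \frac{1}{\left(45 - 18\right) + 2 \cdot 4 \frac{1}{-44 + 4}} = \frac{1}{\left(45 - 18\right) + 2 \cdot 4 \frac{1}{-40}} = \frac{1}{27 + 2 \cdot 4 \left(- \frac{1}{40}\right)} = \frac{1}{27 - \frac{1}{5}} = \frac{1}{\frac{134}{5}} = \frac{5}{134}$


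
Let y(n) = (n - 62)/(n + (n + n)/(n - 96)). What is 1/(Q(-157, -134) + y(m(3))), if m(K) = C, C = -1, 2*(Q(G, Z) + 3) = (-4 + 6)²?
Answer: 95/6016 ≈ 0.015791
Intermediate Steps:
Q(G, Z) = -1 (Q(G, Z) = -3 + (-4 + 6)²/2 = -3 + (½)*2² = -3 + (½)*4 = -3 + 2 = -1)
m(K) = -1
y(n) = (-62 + n)/(n + 2*n/(-96 + n)) (y(n) = (-62 + n)/(n + (2*n)/(-96 + n)) = (-62 + n)/(n + 2*n/(-96 + n)))
1/(Q(-157, -134) + y(m(3))) = 1/(-1 + (5952 + (-1)² - 158*(-1))/((-1)*(-94 - 1))) = 1/(-1 - 1*(5952 + 1 + 158)/(-95)) = 1/(-1 - 1*(-1/95)*6111) = 1/(-1 + 6111/95) = 1/(6016/95) = 95/6016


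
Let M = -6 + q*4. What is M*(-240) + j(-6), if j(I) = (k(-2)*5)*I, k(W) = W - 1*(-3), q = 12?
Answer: -10110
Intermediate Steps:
k(W) = 3 + W (k(W) = W + 3 = 3 + W)
M = 42 (M = -6 + 12*4 = -6 + 48 = 42)
j(I) = 5*I (j(I) = ((3 - 2)*5)*I = (1*5)*I = 5*I)
M*(-240) + j(-6) = 42*(-240) + 5*(-6) = -10080 - 30 = -10110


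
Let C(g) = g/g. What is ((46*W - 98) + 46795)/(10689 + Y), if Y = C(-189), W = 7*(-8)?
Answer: 44121/10690 ≈ 4.1273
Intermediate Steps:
W = -56
C(g) = 1
Y = 1
((46*W - 98) + 46795)/(10689 + Y) = ((46*(-56) - 98) + 46795)/(10689 + 1) = ((-2576 - 98) + 46795)/10690 = (-2674 + 46795)*(1/10690) = 44121*(1/10690) = 44121/10690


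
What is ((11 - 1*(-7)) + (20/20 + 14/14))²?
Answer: 400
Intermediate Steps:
((11 - 1*(-7)) + (20/20 + 14/14))² = ((11 + 7) + (20*(1/20) + 14*(1/14)))² = (18 + (1 + 1))² = (18 + 2)² = 20² = 400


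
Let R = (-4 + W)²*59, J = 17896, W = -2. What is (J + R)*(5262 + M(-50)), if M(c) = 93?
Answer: 107207100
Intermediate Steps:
R = 2124 (R = (-4 - 2)²*59 = (-6)²*59 = 36*59 = 2124)
(J + R)*(5262 + M(-50)) = (17896 + 2124)*(5262 + 93) = 20020*5355 = 107207100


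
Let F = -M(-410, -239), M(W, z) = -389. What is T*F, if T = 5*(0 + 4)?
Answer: 7780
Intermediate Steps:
F = 389 (F = -1*(-389) = 389)
T = 20 (T = 5*4 = 20)
T*F = 20*389 = 7780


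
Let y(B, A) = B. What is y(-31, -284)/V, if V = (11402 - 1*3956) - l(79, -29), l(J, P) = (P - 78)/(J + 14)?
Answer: -2883/692585 ≈ -0.0041627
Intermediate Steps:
l(J, P) = (-78 + P)/(14 + J)
V = 692585/93 (V = (11402 - 1*3956) - (-78 - 29)/(14 + 79) = (11402 - 3956) - (-107)/93 = 7446 - (-107)/93 = 7446 - 1*(-107/93) = 7446 + 107/93 = 692585/93 ≈ 7447.1)
y(-31, -284)/V = -31/692585/93 = -31*93/692585 = -2883/692585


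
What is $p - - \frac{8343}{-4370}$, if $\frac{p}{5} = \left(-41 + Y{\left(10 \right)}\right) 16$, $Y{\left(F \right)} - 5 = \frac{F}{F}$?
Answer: $- \frac{12244343}{4370} \approx -2801.9$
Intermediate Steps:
$Y{\left(F \right)} = 6$ ($Y{\left(F \right)} = 5 + \frac{F}{F} = 5 + 1 = 6$)
$p = -2800$ ($p = 5 \left(-41 + 6\right) 16 = 5 \left(\left(-35\right) 16\right) = 5 \left(-560\right) = -2800$)
$p - - \frac{8343}{-4370} = -2800 - - \frac{8343}{-4370} = -2800 - \left(-8343\right) \left(- \frac{1}{4370}\right) = -2800 - \frac{8343}{4370} = - \frac{12244343}{4370}$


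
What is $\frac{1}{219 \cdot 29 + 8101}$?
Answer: $\frac{1}{14452} \approx 6.9195 \cdot 10^{-5}$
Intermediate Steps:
$\frac{1}{219 \cdot 29 + 8101} = \frac{1}{6351 + 8101} = \frac{1}{14452}$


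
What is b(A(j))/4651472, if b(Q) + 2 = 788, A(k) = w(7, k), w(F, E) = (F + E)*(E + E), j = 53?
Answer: 393/2325736 ≈ 0.00016898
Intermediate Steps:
w(F, E) = 2*E*(E + F) (w(F, E) = (E + F)*(2*E) = 2*E*(E + F))
A(k) = 2*k*(7 + k) (A(k) = 2*k*(k + 7) = 2*k*(7 + k))
b(Q) = 786 (b(Q) = -2 + 788 = 786)
b(A(j))/4651472 = 786/4651472 = 786*(1/4651472) = 393/2325736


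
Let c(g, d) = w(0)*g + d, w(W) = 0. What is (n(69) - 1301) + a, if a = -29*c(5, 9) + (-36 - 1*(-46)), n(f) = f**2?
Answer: 3209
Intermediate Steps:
c(g, d) = d (c(g, d) = 0*g + d = 0 + d = d)
a = -251 (a = -29*9 + (-36 - 1*(-46)) = -261 + (-36 + 46) = -261 + 10 = -251)
(n(69) - 1301) + a = (69**2 - 1301) - 251 = (4761 - 1301) - 251 = 3460 - 251 = 3209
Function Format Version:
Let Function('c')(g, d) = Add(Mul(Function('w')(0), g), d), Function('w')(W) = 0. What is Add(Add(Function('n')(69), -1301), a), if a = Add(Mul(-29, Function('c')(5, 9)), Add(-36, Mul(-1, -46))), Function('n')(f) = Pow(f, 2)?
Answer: 3209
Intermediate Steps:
Function('c')(g, d) = d (Function('c')(g, d) = Add(Mul(0, g), d) = Add(0, d) = d)
a = -251 (a = Add(Mul(-29, 9), Add(-36, Mul(-1, -46))) = Add(-261, Add(-36, 46)) = Add(-261, 10) = -251)
Add(Add(Function('n')(69), -1301), a) = Add(Add(Pow(69, 2), -1301), -251) = Add(Add(4761, -1301), -251) = Add(3460, -251) = 3209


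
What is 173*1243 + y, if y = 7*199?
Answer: 216432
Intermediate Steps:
y = 1393
173*1243 + y = 173*1243 + 1393 = 215039 + 1393 = 216432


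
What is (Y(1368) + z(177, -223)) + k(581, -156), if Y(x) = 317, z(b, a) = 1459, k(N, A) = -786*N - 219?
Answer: -455109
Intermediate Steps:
k(N, A) = -219 - 786*N
(Y(1368) + z(177, -223)) + k(581, -156) = (317 + 1459) + (-219 - 786*581) = 1776 + (-219 - 456666) = 1776 - 456885 = -455109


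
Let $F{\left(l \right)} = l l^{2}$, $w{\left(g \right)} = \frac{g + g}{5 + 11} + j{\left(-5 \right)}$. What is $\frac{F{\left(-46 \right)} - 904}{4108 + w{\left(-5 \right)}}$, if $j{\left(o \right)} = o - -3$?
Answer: $- \frac{785920}{32843} \approx -23.93$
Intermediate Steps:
$j{\left(o \right)} = 3 + o$ ($j{\left(o \right)} = o + 3 = 3 + o$)
$w{\left(g \right)} = -2 + \frac{g}{8}$ ($w{\left(g \right)} = \frac{g + g}{5 + 11} + \left(3 - 5\right) = \frac{2 g}{16} - 2 = 2 g \frac{1}{16} - 2 = \frac{g}{8} - 2 = -2 + \frac{g}{8}$)
$F{\left(l \right)} = l^{3}$
$\frac{F{\left(-46 \right)} - 904}{4108 + w{\left(-5 \right)}} = \frac{\left(-46\right)^{3} - 904}{4108 + \left(-2 + \frac{1}{8} \left(-5\right)\right)} = \frac{-97336 - 904}{4108 - \frac{21}{8}} = - \frac{98240}{4108 - \frac{21}{8}} = - \frac{98240}{\frac{32843}{8}} = \left(-98240\right) \frac{8}{32843} = - \frac{785920}{32843}$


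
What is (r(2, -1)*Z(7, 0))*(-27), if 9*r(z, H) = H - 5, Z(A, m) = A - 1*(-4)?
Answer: 198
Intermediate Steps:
Z(A, m) = 4 + A (Z(A, m) = A + 4 = 4 + A)
r(z, H) = -5/9 + H/9 (r(z, H) = (H - 5)/9 = (-5 + H)/9 = -5/9 + H/9)
(r(2, -1)*Z(7, 0))*(-27) = ((-5/9 + (1/9)*(-1))*(4 + 7))*(-27) = ((-5/9 - 1/9)*11)*(-27) = -2/3*11*(-27) = -22/3*(-27) = 198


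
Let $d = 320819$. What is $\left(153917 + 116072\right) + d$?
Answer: $590808$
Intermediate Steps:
$\left(153917 + 116072\right) + d = \left(153917 + 116072\right) + 320819 = 269989 + 320819 = 590808$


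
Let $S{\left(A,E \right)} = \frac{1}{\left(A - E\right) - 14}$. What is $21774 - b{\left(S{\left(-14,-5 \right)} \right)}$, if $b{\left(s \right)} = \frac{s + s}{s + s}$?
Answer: $21773$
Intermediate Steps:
$S{\left(A,E \right)} = \frac{1}{-14 + A - E}$
$b{\left(s \right)} = 1$ ($b{\left(s \right)} = \frac{2 s}{2 s} = 2 s \frac{1}{2 s} = 1$)
$21774 - b{\left(S{\left(-14,-5 \right)} \right)} = 21774 - 1 = 21773$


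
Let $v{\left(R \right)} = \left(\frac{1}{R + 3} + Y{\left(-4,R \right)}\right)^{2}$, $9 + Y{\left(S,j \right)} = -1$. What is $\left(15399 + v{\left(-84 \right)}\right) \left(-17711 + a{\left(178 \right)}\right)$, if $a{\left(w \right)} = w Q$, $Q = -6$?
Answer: $- \frac{1909647026240}{6561} \approx -2.9106 \cdot 10^{8}$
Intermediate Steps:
$a{\left(w \right)} = - 6 w$ ($a{\left(w \right)} = w \left(-6\right) = - 6 w$)
$Y{\left(S,j \right)} = -10$ ($Y{\left(S,j \right)} = -9 - 1 = -10$)
$v{\left(R \right)} = \left(-10 + \frac{1}{3 + R}\right)^{2}$ ($v{\left(R \right)} = \left(\frac{1}{R + 3} - 10\right)^{2} = \left(\frac{1}{3 + R} - 10\right)^{2} = \left(-10 + \frac{1}{3 + R}\right)^{2}$)
$\left(15399 + v{\left(-84 \right)}\right) \left(-17711 + a{\left(178 \right)}\right) = \left(15399 + \frac{\left(29 + 10 \left(-84\right)\right)^{2}}{\left(3 - 84\right)^{2}}\right) \left(-17711 - 1068\right) = \left(15399 + \frac{\left(29 - 840\right)^{2}}{6561}\right) \left(-17711 - 1068\right) = \left(15399 + \frac{\left(-811\right)^{2}}{6561}\right) \left(-18779\right) = \left(15399 + \frac{1}{6561} \cdot 657721\right) \left(-18779\right) = \left(15399 + \frac{657721}{6561}\right) \left(-18779\right) = \frac{101690560}{6561} \left(-18779\right) = - \frac{1909647026240}{6561}$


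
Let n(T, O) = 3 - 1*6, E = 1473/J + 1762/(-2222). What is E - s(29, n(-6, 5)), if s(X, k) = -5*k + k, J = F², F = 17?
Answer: -2471054/321079 ≈ -7.6961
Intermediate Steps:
J = 289 (J = 17² = 289)
E = 1381894/321079 (E = 1473/289 + 1762/(-2222) = 1473*(1/289) + 1762*(-1/2222) = 1473/289 - 881/1111 = 1381894/321079 ≈ 4.3039)
n(T, O) = -3 (n(T, O) = 3 - 6 = -3)
s(X, k) = -4*k
E - s(29, n(-6, 5)) = 1381894/321079 - (-4)*(-3) = 1381894/321079 - 1*12 = 1381894/321079 - 12 = -2471054/321079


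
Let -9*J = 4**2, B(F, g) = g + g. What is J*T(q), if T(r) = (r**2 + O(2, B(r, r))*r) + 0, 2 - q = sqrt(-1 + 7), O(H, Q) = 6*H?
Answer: -544/9 + 256*sqrt(6)/9 ≈ 9.2299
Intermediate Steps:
B(F, g) = 2*g
q = 2 - sqrt(6) (q = 2 - sqrt(-1 + 7) = 2 - sqrt(6) ≈ -0.44949)
J = -16/9 (J = -1/9*4**2 = -1/9*16 = -16/9 ≈ -1.7778)
T(r) = r**2 + 12*r (T(r) = (r**2 + (6*2)*r) + 0 = (r**2 + 12*r) + 0 = r**2 + 12*r)
J*T(q) = -16*(2 - sqrt(6))*(12 + (2 - sqrt(6)))/9 = -16*(2 - sqrt(6))*(14 - sqrt(6))/9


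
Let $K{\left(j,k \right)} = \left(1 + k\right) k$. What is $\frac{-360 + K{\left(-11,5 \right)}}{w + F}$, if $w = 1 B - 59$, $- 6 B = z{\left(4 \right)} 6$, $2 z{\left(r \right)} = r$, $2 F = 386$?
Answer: $- \frac{5}{2} \approx -2.5$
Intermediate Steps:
$F = 193$ ($F = \frac{1}{2} \cdot 386 = 193$)
$z{\left(r \right)} = \frac{r}{2}$
$B = -2$ ($B = - \frac{\frac{1}{2} \cdot 4 \cdot 6}{6} = - \frac{2 \cdot 6}{6} = \left(- \frac{1}{6}\right) 12 = -2$)
$K{\left(j,k \right)} = k \left(1 + k\right)$
$w = -61$ ($w = 1 \left(-2\right) - 59 = -2 - 59 = -61$)
$\frac{-360 + K{\left(-11,5 \right)}}{w + F} = \frac{-360 + 5 \left(1 + 5\right)}{-61 + 193} = \frac{-360 + 5 \cdot 6}{132} = \left(-360 + 30\right) \frac{1}{132} = \left(-330\right) \frac{1}{132} = - \frac{5}{2}$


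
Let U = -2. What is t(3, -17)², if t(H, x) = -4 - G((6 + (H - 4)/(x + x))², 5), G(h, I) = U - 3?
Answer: 1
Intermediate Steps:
G(h, I) = -5 (G(h, I) = -2 - 3 = -5)
t(H, x) = 1 (t(H, x) = -4 - 1*(-5) = -4 + 5 = 1)
t(3, -17)² = 1² = 1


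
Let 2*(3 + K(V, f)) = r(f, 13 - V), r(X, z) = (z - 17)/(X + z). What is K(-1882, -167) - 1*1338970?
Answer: -771248135/576 ≈ -1.3390e+6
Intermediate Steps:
r(X, z) = (-17 + z)/(X + z)
K(V, f) = -3 + (-4 - V)/(2*(13 + f - V)) (K(V, f) = -3 + ((-17 + (13 - V))/(f + (13 - V)))/2 = -3 + ((-4 - V)/(13 + f - V))/2 = -3 + (-4 - V)/(2*(13 + f - V)))
K(-1882, -167) - 1*1338970 = (-41 - 3*(-167) + (5/2)*(-1882))/(13 - 167 - 1*(-1882)) - 1*1338970 = (-41 + 501 - 4705)/(13 - 167 + 1882) - 1338970 = -4245/1728 - 1338970 = (1/1728)*(-4245) - 1338970 = -1415/576 - 1338970 = -771248135/576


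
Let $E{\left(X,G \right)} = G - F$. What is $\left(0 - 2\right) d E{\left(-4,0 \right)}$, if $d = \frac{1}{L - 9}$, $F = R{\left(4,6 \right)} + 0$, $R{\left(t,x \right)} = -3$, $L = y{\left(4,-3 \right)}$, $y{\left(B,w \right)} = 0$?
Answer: $\frac{2}{3} \approx 0.66667$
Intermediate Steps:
$L = 0$
$F = -3$ ($F = -3 + 0 = -3$)
$E{\left(X,G \right)} = 3 + G$ ($E{\left(X,G \right)} = G - -3 = G + 3 = 3 + G$)
$d = - \frac{1}{9}$ ($d = \frac{1}{0 - 9} = \frac{1}{-9} = - \frac{1}{9} \approx -0.11111$)
$\left(0 - 2\right) d E{\left(-4,0 \right)} = \left(0 - 2\right) \left(- \frac{1}{9}\right) \left(3 + 0\right) = \left(0 - 2\right) \left(- \frac{1}{9}\right) 3 = \left(-2\right) \left(- \frac{1}{9}\right) 3 = \frac{2}{9} \cdot 3 = \frac{2}{3}$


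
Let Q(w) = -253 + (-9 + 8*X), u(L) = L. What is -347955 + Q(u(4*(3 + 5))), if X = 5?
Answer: -348177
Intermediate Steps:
Q(w) = -222 (Q(w) = -253 + (-9 + 8*5) = -253 + (-9 + 40) = -253 + 31 = -222)
-347955 + Q(u(4*(3 + 5))) = -347955 - 222 = -348177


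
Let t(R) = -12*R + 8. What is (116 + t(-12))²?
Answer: 71824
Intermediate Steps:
t(R) = 8 - 12*R
(116 + t(-12))² = (116 + (8 - 12*(-12)))² = (116 + (8 + 144))² = (116 + 152)² = 268² = 71824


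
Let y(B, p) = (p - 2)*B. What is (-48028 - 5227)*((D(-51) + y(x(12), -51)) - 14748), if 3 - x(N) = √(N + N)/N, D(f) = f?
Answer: 796588290 - 2822515*√6/6 ≈ 7.9544e+8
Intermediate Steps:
x(N) = 3 - √2/√N (x(N) = 3 - √(N + N)/N = 3 - √(2*N)/N = 3 - √2*√N/N = 3 - √2/√N)
y(B, p) = B*(-2 + p) (y(B, p) = (-2 + p)*B = B*(-2 + p))
(-48028 - 5227)*((D(-51) + y(x(12), -51)) - 14748) = (-48028 - 5227)*((-51 + (3 - √2/√12)*(-2 - 51)) - 14748) = -53255*((-51 + (3 - √2*√3/6)*(-53)) - 14748) = -53255*((-51 + (3 - √6/6)*(-53)) - 14748) = -53255*((-51 + (-159 + 53*√6/6)) - 14748) = -53255*((-210 + 53*√6/6) - 14748) = -53255*(-14958 + 53*√6/6) = 796588290 - 2822515*√6/6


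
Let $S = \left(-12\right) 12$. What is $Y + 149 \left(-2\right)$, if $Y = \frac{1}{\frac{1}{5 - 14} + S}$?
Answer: $- \frac{386515}{1297} \approx -298.01$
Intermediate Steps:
$S = -144$
$Y = - \frac{9}{1297}$ ($Y = \frac{1}{\frac{1}{5 - 14} - 144} = \frac{1}{\frac{1}{-9} - 144} = \frac{1}{- \frac{1}{9} - 144} = \frac{1}{- \frac{1297}{9}} = - \frac{9}{1297} \approx -0.0069391$)
$Y + 149 \left(-2\right) = - \frac{9}{1297} + 149 \left(-2\right) = - \frac{9}{1297} - 298 = - \frac{386515}{1297}$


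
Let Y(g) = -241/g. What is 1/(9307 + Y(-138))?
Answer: 138/1284607 ≈ 0.00010743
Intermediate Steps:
1/(9307 + Y(-138)) = 1/(9307 - 241/(-138)) = 1/(9307 - 241*(-1/138)) = 1/(9307 + 241/138) = 1/(1284607/138) = 138/1284607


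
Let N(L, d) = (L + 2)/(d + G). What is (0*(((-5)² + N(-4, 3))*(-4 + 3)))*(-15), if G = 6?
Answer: 0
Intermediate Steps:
N(L, d) = (2 + L)/(6 + d) (N(L, d) = (L + 2)/(d + 6) = (2 + L)/(6 + d))
(0*(((-5)² + N(-4, 3))*(-4 + 3)))*(-15) = (0*(((-5)² + (2 - 4)/(6 + 3))*(-4 + 3)))*(-15) = (0*((25 - 2/9)*(-1)))*(-15) = (0*((223/9)*(-1)))*(-15) = (0*(-223/9))*(-15) = 0*(-15) = 0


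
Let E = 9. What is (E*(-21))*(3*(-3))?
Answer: 1701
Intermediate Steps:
(E*(-21))*(3*(-3)) = (9*(-21))*(3*(-3)) = -189*(-9) = 1701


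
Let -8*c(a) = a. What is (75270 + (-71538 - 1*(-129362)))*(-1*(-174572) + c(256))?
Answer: 23230226760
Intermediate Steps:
c(a) = -a/8
(75270 + (-71538 - 1*(-129362)))*(-1*(-174572) + c(256)) = (75270 + (-71538 - 1*(-129362)))*(-1*(-174572) - 1/8*256) = (75270 + (-71538 + 129362))*(174572 - 32) = (75270 + 57824)*174540 = 133094*174540 = 23230226760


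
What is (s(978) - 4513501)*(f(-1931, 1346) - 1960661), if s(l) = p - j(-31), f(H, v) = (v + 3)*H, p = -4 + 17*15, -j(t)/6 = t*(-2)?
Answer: 20603905539240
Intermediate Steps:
j(t) = 12*t (j(t) = -6*t*(-2) = -(-12)*t = 12*t)
p = 251 (p = -4 + 255 = 251)
f(H, v) = H*(3 + v) (f(H, v) = (3 + v)*H = H*(3 + v))
s(l) = 623 (s(l) = 251 - 12*(-31) = 251 - 1*(-372) = 251 + 372 = 623)
(s(978) - 4513501)*(f(-1931, 1346) - 1960661) = (623 - 4513501)*(-1931*(3 + 1346) - 1960661) = -4512878*(-1931*1349 - 1960661) = -4512878*(-2604919 - 1960661) = -4512878*(-4565580) = 20603905539240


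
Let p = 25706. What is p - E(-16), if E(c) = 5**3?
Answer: 25581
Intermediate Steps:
E(c) = 125
p - E(-16) = 25706 - 1*125 = 25706 - 125 = 25581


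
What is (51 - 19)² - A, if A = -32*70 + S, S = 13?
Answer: 3251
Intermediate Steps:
A = -2227 (A = -32*70 + 13 = -2240 + 13 = -2227)
(51 - 19)² - A = (51 - 19)² - 1*(-2227) = 32² + 2227 = 1024 + 2227 = 3251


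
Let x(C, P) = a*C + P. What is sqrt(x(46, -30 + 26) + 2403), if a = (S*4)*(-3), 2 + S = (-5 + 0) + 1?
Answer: sqrt(5711) ≈ 75.571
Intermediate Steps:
S = -6 (S = -2 + ((-5 + 0) + 1) = -2 + (-5 + 1) = -2 - 4 = -6)
a = 72 (a = -6*4*(-3) = -24*(-3) = 72)
x(C, P) = P + 72*C (x(C, P) = 72*C + P = P + 72*C)
sqrt(x(46, -30 + 26) + 2403) = sqrt(((-30 + 26) + 72*46) + 2403) = sqrt((-4 + 3312) + 2403) = sqrt(3308 + 2403) = sqrt(5711)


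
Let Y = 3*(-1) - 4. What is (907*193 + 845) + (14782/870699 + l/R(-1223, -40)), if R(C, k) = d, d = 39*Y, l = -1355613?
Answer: 2047188551665/11319087 ≈ 1.8086e+5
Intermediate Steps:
Y = -7 (Y = -3 - 4 = -7)
d = -273 (d = 39*(-7) = -273)
R(C, k) = -273
(907*193 + 845) + (14782/870699 + l/R(-1223, -40)) = (907*193 + 845) + (14782/870699 - 1355613/(-273)) = (175051 + 845) + (14782*(1/870699) - 1355613*(-1/273)) = 175896 + (14782/870699 + 64553/13) = 175896 + 56206424713/11319087 = 2047188551665/11319087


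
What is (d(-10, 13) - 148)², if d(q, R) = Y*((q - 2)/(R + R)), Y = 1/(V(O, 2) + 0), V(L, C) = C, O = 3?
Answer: 3713329/169 ≈ 21972.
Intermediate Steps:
Y = ½ (Y = 1/(2 + 0) = 1/2 = ½ ≈ 0.50000)
d(q, R) = (-2 + q)/(4*R) (d(q, R) = ((q - 2)/(R + R))/2 = ((-2 + q)/((2*R)))/2 = ((-2 + q)*(1/(2*R)))/2 = ((-2 + q)/(2*R))/2 = (-2 + q)/(4*R))
(d(-10, 13) - 148)² = ((¼)*(-2 - 10)/13 - 148)² = ((¼)*(1/13)*(-12) - 148)² = (-3/13 - 148)² = (-1927/13)² = 3713329/169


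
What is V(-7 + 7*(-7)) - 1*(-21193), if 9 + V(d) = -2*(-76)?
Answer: 21336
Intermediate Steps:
V(d) = 143 (V(d) = -9 - 2*(-76) = -9 + 152 = 143)
V(-7 + 7*(-7)) - 1*(-21193) = 143 - 1*(-21193) = 143 + 21193 = 21336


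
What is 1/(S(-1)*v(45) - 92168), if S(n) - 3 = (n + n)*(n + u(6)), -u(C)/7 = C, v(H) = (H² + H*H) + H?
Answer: 1/272287 ≈ 3.6726e-6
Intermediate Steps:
v(H) = H + 2*H² (v(H) = (H² + H²) + H = 2*H² + H = H + 2*H²)
u(C) = -7*C
S(n) = 3 + 2*n*(-42 + n) (S(n) = 3 + (n + n)*(n - 7*6) = 3 + (2*n)*(n - 42) = 3 + (2*n)*(-42 + n) = 3 + 2*n*(-42 + n))
1/(S(-1)*v(45) - 92168) = 1/((3 - 84*(-1) + 2*(-1)²)*(45*(1 + 2*45)) - 92168) = 1/((3 + 84 + 2*1)*(45*(1 + 90)) - 92168) = 1/((3 + 84 + 2)*(45*91) - 92168) = 1/(89*4095 - 92168) = 1/(364455 - 92168) = 1/272287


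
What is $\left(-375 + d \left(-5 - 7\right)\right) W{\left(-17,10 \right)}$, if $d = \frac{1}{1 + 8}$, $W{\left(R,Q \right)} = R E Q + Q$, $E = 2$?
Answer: $124190$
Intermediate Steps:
$W{\left(R,Q \right)} = Q + 2 Q R$ ($W{\left(R,Q \right)} = R 2 Q + Q = 2 R Q + Q = 2 Q R + Q = Q + 2 Q R$)
$d = \frac{1}{9} \approx 0.11111$
$\left(-375 + d \left(-5 - 7\right)\right) W{\left(-17,10 \right)} = \left(-375 + \frac{-5 - 7}{9}\right) 10 \left(1 + 2 \left(-17\right)\right) = \left(-375 + \frac{1}{9} \left(-12\right)\right) 10 \left(1 - 34\right) = \left(-375 - \frac{4}{3}\right) 10 \left(-33\right) = \left(- \frac{1129}{3}\right) \left(-330\right) = 124190$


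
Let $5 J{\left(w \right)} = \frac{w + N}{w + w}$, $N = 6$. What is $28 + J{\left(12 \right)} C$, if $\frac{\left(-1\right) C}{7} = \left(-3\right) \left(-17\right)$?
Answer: $- \frac{511}{20} \approx -25.55$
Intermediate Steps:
$C = -357$ ($C = - 7 \left(\left(-3\right) \left(-17\right)\right) = \left(-7\right) 51 = -357$)
$J{\left(w \right)} = \frac{6 + w}{10 w}$ ($J{\left(w \right)} = \frac{\left(w + 6\right) \frac{1}{w + w}}{5} = \frac{\left(6 + w\right) \frac{1}{2 w}}{5} = \frac{\frac{1}{2} \frac{1}{w} \left(6 + w\right)}{5} = \frac{6 + w}{10 w}$)
$28 + J{\left(12 \right)} C = 28 + \frac{6 + 12}{10 \cdot 12} \left(-357\right) = 28 + \frac{1}{10} \cdot \frac{1}{12} \cdot 18 \left(-357\right) = 28 + \frac{3}{20} \left(-357\right) = 28 - \frac{1071}{20} = - \frac{511}{20}$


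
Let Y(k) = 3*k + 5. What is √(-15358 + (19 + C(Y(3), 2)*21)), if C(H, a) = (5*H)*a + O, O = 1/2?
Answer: 3*I*√5506/2 ≈ 111.3*I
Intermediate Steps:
O = ½ ≈ 0.50000
Y(k) = 5 + 3*k
C(H, a) = ½ + 5*H*a (C(H, a) = (5*H)*a + ½ = 5*H*a + ½ = ½ + 5*H*a)
√(-15358 + (19 + C(Y(3), 2)*21)) = √(-15358 + (19 + (½ + 5*(5 + 3*3)*2)*21)) = √(-15358 + (19 + (½ + 5*(5 + 9)*2)*21)) = √(-15358 + (19 + (½ + 5*14*2)*21)) = √(-15358 + (19 + (½ + 140)*21)) = √(-15358 + (19 + (281/2)*21)) = √(-15358 + (19 + 5901/2)) = √(-15358 + 5939/2) = √(-24777/2) = 3*I*√5506/2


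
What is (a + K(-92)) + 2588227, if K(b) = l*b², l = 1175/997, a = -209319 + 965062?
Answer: 3343883290/997 ≈ 3.3539e+6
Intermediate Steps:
a = 755743
l = 1175/997 (l = 1175*(1/997) = 1175/997 ≈ 1.1785)
K(b) = 1175*b²/997
(a + K(-92)) + 2588227 = (755743 + (1175/997)*(-92)²) + 2588227 = (755743 + (1175/997)*8464) + 2588227 = (755743 + 9945200/997) + 2588227 = 763420971/997 + 2588227 = 3343883290/997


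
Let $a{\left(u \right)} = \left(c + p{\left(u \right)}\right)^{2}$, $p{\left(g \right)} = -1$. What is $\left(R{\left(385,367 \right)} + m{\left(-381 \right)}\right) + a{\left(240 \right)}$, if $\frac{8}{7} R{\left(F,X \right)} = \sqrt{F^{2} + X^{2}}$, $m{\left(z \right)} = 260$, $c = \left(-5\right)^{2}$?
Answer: $836 + \frac{7 \sqrt{282914}}{8} \approx 1301.4$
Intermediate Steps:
$c = 25$
$a{\left(u \right)} = 576$ ($a{\left(u \right)} = \left(25 - 1\right)^{2} = 24^{2} = 576$)
$R{\left(F,X \right)} = \frac{7 \sqrt{F^{2} + X^{2}}}{8}$
$\left(R{\left(385,367 \right)} + m{\left(-381 \right)}\right) + a{\left(240 \right)} = \left(\frac{7 \sqrt{385^{2} + 367^{2}}}{8} + 260\right) + 576 = \left(\frac{7 \sqrt{148225 + 134689}}{8} + 260\right) + 576 = \left(\frac{7 \sqrt{282914}}{8} + 260\right) + 576 = \left(260 + \frac{7 \sqrt{282914}}{8}\right) + 576 = 836 + \frac{7 \sqrt{282914}}{8}$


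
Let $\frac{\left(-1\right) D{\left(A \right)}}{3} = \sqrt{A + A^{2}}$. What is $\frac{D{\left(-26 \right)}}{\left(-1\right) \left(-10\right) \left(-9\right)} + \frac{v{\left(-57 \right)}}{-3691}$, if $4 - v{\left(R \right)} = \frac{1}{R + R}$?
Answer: $- \frac{457}{420774} + \frac{\sqrt{26}}{6} \approx 0.84875$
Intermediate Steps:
$v{\left(R \right)} = 4 - \frac{1}{2 R}$ ($v{\left(R \right)} = 4 - \frac{1}{R + R} = 4 - \frac{1}{2 R}$)
$D{\left(A \right)} = - 3 \sqrt{A + A^{2}}$
$\frac{D{\left(-26 \right)}}{\left(-1\right) \left(-10\right) \left(-9\right)} + \frac{v{\left(-57 \right)}}{-3691} = \frac{\left(-3\right) \sqrt{- 26 \left(1 - 26\right)}}{\left(-1\right) \left(-10\right) \left(-9\right)} + \frac{4 - \frac{1}{2 \left(-57\right)}}{-3691} = \frac{\left(-3\right) \sqrt{\left(-26\right) \left(-25\right)}}{10 \left(-9\right)} + \left(4 - - \frac{1}{114}\right) \left(- \frac{1}{3691}\right) = \frac{\left(-3\right) \sqrt{650}}{-90} + \left(4 + \frac{1}{114}\right) \left(- \frac{1}{3691}\right) = - 3 \cdot 5 \sqrt{26} \left(- \frac{1}{90}\right) + \frac{457}{114} \left(- \frac{1}{3691}\right) = - 15 \sqrt{26} \left(- \frac{1}{90}\right) - \frac{457}{420774} = \frac{\sqrt{26}}{6} - \frac{457}{420774} = - \frac{457}{420774} + \frac{\sqrt{26}}{6}$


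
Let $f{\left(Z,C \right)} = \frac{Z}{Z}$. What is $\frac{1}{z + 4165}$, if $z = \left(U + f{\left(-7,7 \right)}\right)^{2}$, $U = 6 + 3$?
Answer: $\frac{1}{4265} \approx 0.00023447$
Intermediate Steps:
$U = 9$
$f{\left(Z,C \right)} = 1$
$z = 100$ ($z = \left(9 + 1\right)^{2} = 10^{2} = 100$)
$\frac{1}{z + 4165} = \frac{1}{100 + 4165} = \frac{1}{4265}$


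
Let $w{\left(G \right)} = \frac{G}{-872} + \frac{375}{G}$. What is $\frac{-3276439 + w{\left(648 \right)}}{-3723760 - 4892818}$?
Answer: $\frac{77140483687}{202868712432} \approx 0.38025$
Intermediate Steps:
$w{\left(G \right)} = \frac{375}{G} - \frac{G}{872}$ ($w{\left(G \right)} = G \left(- \frac{1}{872}\right) + \frac{375}{G} = - \frac{G}{872} + \frac{375}{G} = \frac{375}{G} - \frac{G}{872}$)
$\frac{-3276439 + w{\left(648 \right)}}{-3723760 - 4892818} = \frac{-3276439 + \left(\frac{375}{648} - \frac{81}{109}\right)}{-3723760 - 4892818} = \frac{-3276439 + \left(375 \cdot \frac{1}{648} - \frac{81}{109}\right)}{-8616578} = \left(-3276439 + \left(\frac{125}{216} - \frac{81}{109}\right)\right) \left(- \frac{1}{8616578}\right) = \left(-3276439 - \frac{3871}{23544}\right) \left(- \frac{1}{8616578}\right) = \left(- \frac{77140483687}{23544}\right) \left(- \frac{1}{8616578}\right) = \frac{77140483687}{202868712432}$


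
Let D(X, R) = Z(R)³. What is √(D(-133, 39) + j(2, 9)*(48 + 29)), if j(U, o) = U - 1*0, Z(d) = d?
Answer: √59473 ≈ 243.87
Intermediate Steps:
j(U, o) = U (j(U, o) = U + 0 = U)
D(X, R) = R³
√(D(-133, 39) + j(2, 9)*(48 + 29)) = √(39³ + 2*(48 + 29)) = √(59319 + 2*77) = √(59319 + 154) = √59473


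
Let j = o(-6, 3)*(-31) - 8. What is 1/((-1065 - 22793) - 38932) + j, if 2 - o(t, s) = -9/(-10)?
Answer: -264346/6279 ≈ -42.100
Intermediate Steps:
o(t, s) = 11/10 (o(t, s) = 2 - (-9)/(-10) = 2 - (-9)*(-1)/10 = 2 - 1*9/10 = 2 - 9/10 = 11/10)
j = -421/10 (j = (11/10)*(-31) - 8 = -341/10 - 8 = -421/10 ≈ -42.100)
1/((-1065 - 22793) - 38932) + j = 1/((-1065 - 22793) - 38932) - 421/10 = 1/(-23858 - 38932) - 421/10 = 1/(-62790) - 421/10 = -1/62790 - 421/10 = -264346/6279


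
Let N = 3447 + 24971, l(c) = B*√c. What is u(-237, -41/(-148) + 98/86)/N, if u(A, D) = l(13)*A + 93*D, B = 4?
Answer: 838395/180852152 - 474*√13/14209 ≈ -0.11564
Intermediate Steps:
l(c) = 4*√c
u(A, D) = 93*D + 4*A*√13 (u(A, D) = (4*√13)*A + 93*D = 4*A*√13 + 93*D = 93*D + 4*A*√13)
N = 28418
u(-237, -41/(-148) + 98/86)/N = (93*(-41/(-148) + 98/86) + 4*(-237)*√13)/28418 = (93*(-41*(-1/148) + 98*(1/86)) - 948*√13)*(1/28418) = (93*(41/148 + 49/43) - 948*√13)*(1/28418) = (93*(9015/6364) - 948*√13)*(1/28418) = (838395/6364 - 948*√13)*(1/28418) = 838395/180852152 - 474*√13/14209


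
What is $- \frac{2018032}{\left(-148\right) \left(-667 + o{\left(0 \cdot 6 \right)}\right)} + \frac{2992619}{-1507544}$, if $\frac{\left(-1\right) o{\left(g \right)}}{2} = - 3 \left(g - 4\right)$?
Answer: $- \frac{837080298325}{38543377448} \approx -21.718$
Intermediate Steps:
$o{\left(g \right)} = -24 + 6 g$ ($o{\left(g \right)} = - 2 \left(- 3 \left(g - 4\right)\right) = - 2 \left(- 3 \left(-4 + g\right)\right) = - 2 \left(12 - 3 g\right) = -24 + 6 g$)
$- \frac{2018032}{\left(-148\right) \left(-667 + o{\left(0 \cdot 6 \right)}\right)} + \frac{2992619}{-1507544} = - \frac{2018032}{\left(-148\right) \left(-667 - \left(24 - 6 \cdot 0 \cdot 6\right)\right)} + \frac{2992619}{-1507544} = - \frac{2018032}{\left(-148\right) \left(-667 + \left(-24 + 6 \cdot 0\right)\right)} + 2992619 \left(- \frac{1}{1507544}\right) = - \frac{2018032}{\left(-148\right) \left(-667 + \left(-24 + 0\right)\right)} - \frac{2992619}{1507544} = - \frac{2018032}{\left(-148\right) \left(-667 - 24\right)} - \frac{2992619}{1507544} = - \frac{2018032}{\left(-148\right) \left(-691\right)} - \frac{2992619}{1507544} = - \frac{2018032}{102268} - \frac{2992619}{1507544} = \left(-2018032\right) \frac{1}{102268} - \frac{2992619}{1507544} = - \frac{504508}{25567} - \frac{2992619}{1507544} = - \frac{837080298325}{38543377448}$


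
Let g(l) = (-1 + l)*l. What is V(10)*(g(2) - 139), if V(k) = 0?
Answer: 0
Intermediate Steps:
g(l) = l*(-1 + l)
V(10)*(g(2) - 139) = 0*(2*(-1 + 2) - 139) = 0*(2*1 - 139) = 0*(2 - 139) = 0*(-137) = 0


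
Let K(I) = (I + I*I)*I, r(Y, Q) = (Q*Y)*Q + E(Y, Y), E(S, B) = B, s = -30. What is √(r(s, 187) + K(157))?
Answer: √2845442 ≈ 1686.8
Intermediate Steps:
r(Y, Q) = Y + Y*Q² (r(Y, Q) = (Q*Y)*Q + Y = Y*Q² + Y = Y + Y*Q²)
K(I) = I*(I + I²) (K(I) = (I + I²)*I = I*(I + I²))
√(r(s, 187) + K(157)) = √(-30*(1 + 187²) + 157²*(1 + 157)) = √(-30*(1 + 34969) + 24649*158) = √(-30*34970 + 3894542) = √(-1049100 + 3894542) = √2845442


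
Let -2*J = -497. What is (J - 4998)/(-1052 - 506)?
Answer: 9499/3116 ≈ 3.0485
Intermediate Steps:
J = 497/2 (J = -½*(-497) = 497/2 ≈ 248.50)
(J - 4998)/(-1052 - 506) = (497/2 - 4998)/(-1052 - 506) = -9499/2/(-1558) = -9499/2*(-1/1558) = 9499/3116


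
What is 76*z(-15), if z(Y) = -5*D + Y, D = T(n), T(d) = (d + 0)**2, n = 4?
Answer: -7220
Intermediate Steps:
T(d) = d**2
D = 16 (D = 4**2 = 16)
z(Y) = -80 + Y (z(Y) = -5*16 + Y = -80 + Y)
76*z(-15) = 76*(-80 - 15) = 76*(-95) = -7220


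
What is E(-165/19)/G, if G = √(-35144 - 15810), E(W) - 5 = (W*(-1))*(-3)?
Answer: 200*I*√50954/484063 ≈ 0.093265*I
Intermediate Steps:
E(W) = 5 + 3*W (E(W) = 5 + (W*(-1))*(-3) = 5 - W*(-3) = 5 + 3*W)
G = I*√50954 (G = √(-50954) = I*√50954 ≈ 225.73*I)
E(-165/19)/G = (5 + 3*(-165/19))/((I*√50954)) = (5 + 3*(-165*1/19))*(-I*√50954/50954) = (5 + 3*(-165/19))*(-I*√50954/50954) = (5 - 495/19)*(-I*√50954/50954) = -(-200)*I*√50954/484063 = 200*I*√50954/484063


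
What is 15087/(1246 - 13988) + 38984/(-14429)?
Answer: -714424451/183854318 ≈ -3.8858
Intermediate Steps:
15087/(1246 - 13988) + 38984/(-14429) = 15087/(-12742) + 38984*(-1/14429) = 15087*(-1/12742) - 38984/14429 = -15087/12742 - 38984/14429 = -714424451/183854318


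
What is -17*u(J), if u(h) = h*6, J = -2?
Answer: 204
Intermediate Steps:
u(h) = 6*h
-17*u(J) = -102*(-2) = -17*(-12) = 204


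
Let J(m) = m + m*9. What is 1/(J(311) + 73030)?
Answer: 1/76140 ≈ 1.3134e-5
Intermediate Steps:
J(m) = 10*m (J(m) = m + 9*m = 10*m)
1/(J(311) + 73030) = 1/(10*311 + 73030) = 1/(3110 + 73030) = 1/76140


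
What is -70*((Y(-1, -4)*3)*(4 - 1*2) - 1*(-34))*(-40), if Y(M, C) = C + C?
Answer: -39200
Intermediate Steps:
Y(M, C) = 2*C
-70*((Y(-1, -4)*3)*(4 - 1*2) - 1*(-34))*(-40) = -70*(((2*(-4))*3)*(4 - 1*2) - 1*(-34))*(-40) = -70*((-8*3)*(4 - 2) + 34)*(-40) = -70*(-24*2 + 34)*(-40) = -70*(-48 + 34)*(-40) = -70*(-14)*(-40) = 980*(-40) = -39200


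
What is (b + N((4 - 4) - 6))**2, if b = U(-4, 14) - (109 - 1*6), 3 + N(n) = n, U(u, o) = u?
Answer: 13456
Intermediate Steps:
N(n) = -3 + n
b = -107 (b = -4 - (109 - 1*6) = -4 - (109 - 6) = -4 - 1*103 = -4 - 103 = -107)
(b + N((4 - 4) - 6))**2 = (-107 + (-3 + ((4 - 4) - 6)))**2 = (-107 + (-3 + (0 - 6)))**2 = (-107 + (-3 - 6))**2 = (-107 - 9)**2 = (-116)**2 = 13456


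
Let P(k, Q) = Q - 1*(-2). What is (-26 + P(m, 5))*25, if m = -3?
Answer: -475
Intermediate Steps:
P(k, Q) = 2 + Q (P(k, Q) = Q + 2 = 2 + Q)
(-26 + P(m, 5))*25 = (-26 + (2 + 5))*25 = (-26 + 7)*25 = -19*25 = -475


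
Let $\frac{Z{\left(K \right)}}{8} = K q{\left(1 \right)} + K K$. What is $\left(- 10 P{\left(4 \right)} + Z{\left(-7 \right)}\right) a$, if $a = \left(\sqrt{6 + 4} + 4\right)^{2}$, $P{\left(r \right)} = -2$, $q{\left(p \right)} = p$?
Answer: $9256 + 2848 \sqrt{10} \approx 18262.0$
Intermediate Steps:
$a = \left(4 + \sqrt{10}\right)^{2}$ ($a = \left(\sqrt{10} + 4\right)^{2} = \left(4 + \sqrt{10}\right)^{2} \approx 51.298$)
$Z{\left(K \right)} = 8 K + 8 K^{2}$ ($Z{\left(K \right)} = 8 \left(K 1 + K K\right) = 8 \left(K + K^{2}\right) = 8 K + 8 K^{2}$)
$\left(- 10 P{\left(4 \right)} + Z{\left(-7 \right)}\right) a = \left(\left(-10\right) \left(-2\right) + 8 \left(-7\right) \left(1 - 7\right)\right) \left(4 + \sqrt{10}\right)^{2} = \left(20 + 8 \left(-7\right) \left(-6\right)\right) \left(4 + \sqrt{10}\right)^{2} = \left(20 + 336\right) \left(4 + \sqrt{10}\right)^{2} = 356 \left(4 + \sqrt{10}\right)^{2}$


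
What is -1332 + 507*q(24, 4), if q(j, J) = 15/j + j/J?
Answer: 16215/8 ≈ 2026.9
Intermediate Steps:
-1332 + 507*q(24, 4) = -1332 + 507*(15/24 + 24/4) = -1332 + 507*(15*(1/24) + 24*(¼)) = -1332 + 507*(5/8 + 6) = -1332 + 507*(53/8) = -1332 + 26871/8 = 16215/8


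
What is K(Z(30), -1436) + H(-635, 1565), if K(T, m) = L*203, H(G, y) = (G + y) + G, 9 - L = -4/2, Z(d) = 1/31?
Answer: 2528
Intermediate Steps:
Z(d) = 1/31
L = 11 (L = 9 - (-4)/2 = 9 - 1*(-2) = 9 + 2 = 11)
H(G, y) = y + 2*G
K(T, m) = 2233 (K(T, m) = 11*203 = 2233)
K(Z(30), -1436) + H(-635, 1565) = 2233 + (1565 + 2*(-635)) = 2233 + (1565 - 1270) = 2233 + 295 = 2528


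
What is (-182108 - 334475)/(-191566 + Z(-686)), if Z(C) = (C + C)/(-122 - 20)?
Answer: 36677393/13600500 ≈ 2.6968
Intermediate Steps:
Z(C) = -C/71 (Z(C) = (2*C)/(-142) = (2*C)*(-1/142) = -C/71)
(-182108 - 334475)/(-191566 + Z(-686)) = (-182108 - 334475)/(-191566 - 1/71*(-686)) = -516583/(-191566 + 686/71) = -516583/(-13600500/71) = -516583*(-71/13600500) = 36677393/13600500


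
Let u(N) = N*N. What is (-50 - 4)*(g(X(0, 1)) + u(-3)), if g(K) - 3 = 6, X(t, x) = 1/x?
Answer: -972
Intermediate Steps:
g(K) = 9 (g(K) = 3 + 6 = 9)
u(N) = N²
(-50 - 4)*(g(X(0, 1)) + u(-3)) = (-50 - 4)*(9 + (-3)²) = -54*(9 + 9) = -54*18 = -972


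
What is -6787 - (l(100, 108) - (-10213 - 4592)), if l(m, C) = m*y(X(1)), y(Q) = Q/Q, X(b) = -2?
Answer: -21692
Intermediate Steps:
y(Q) = 1
l(m, C) = m (l(m, C) = m*1 = m)
-6787 - (l(100, 108) - (-10213 - 4592)) = -6787 - (100 - (-10213 - 4592)) = -6787 - (100 - 1*(-14805)) = -6787 - (100 + 14805) = -6787 - 1*14905 = -6787 - 14905 = -21692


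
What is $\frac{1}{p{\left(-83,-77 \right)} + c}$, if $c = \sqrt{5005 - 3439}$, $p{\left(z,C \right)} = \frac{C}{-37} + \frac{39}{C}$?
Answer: $- \frac{6390307}{6345393085} + \frac{24350403 \sqrt{174}}{12690786170} \approx 0.024303$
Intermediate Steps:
$p{\left(z,C \right)} = \frac{39}{C} - \frac{C}{37}$ ($p{\left(z,C \right)} = C \left(- \frac{1}{37}\right) + \frac{39}{C} = - \frac{C}{37} + \frac{39}{C} = \frac{39}{C} - \frac{C}{37}$)
$c = 3 \sqrt{174}$ ($c = \sqrt{1566} = 3 \sqrt{174} \approx 39.573$)
$\frac{1}{p{\left(-83,-77 \right)} + c} = \frac{1}{\left(\frac{39}{-77} - - \frac{77}{37}\right) + 3 \sqrt{174}} = \frac{1}{\left(39 \left(- \frac{1}{77}\right) + \frac{77}{37}\right) + 3 \sqrt{174}} = \frac{1}{\left(- \frac{39}{77} + \frac{77}{37}\right) + 3 \sqrt{174}} = \frac{1}{\frac{4486}{2849} + 3 \sqrt{174}}$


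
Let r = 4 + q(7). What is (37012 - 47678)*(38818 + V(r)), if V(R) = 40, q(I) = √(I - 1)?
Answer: -414459428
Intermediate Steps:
q(I) = √(-1 + I)
r = 4 + √6 (r = 4 + √(-1 + 7) = 4 + √6 ≈ 6.4495)
(37012 - 47678)*(38818 + V(r)) = (37012 - 47678)*(38818 + 40) = -10666*38858 = -414459428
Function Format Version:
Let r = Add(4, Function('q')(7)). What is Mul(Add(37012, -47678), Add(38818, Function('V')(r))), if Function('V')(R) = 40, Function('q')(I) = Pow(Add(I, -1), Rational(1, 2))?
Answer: -414459428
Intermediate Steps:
Function('q')(I) = Pow(Add(-1, I), Rational(1, 2))
r = Add(4, Pow(6, Rational(1, 2))) (r = Add(4, Pow(Add(-1, 7), Rational(1, 2))) = Add(4, Pow(6, Rational(1, 2))) ≈ 6.4495)
Mul(Add(37012, -47678), Add(38818, Function('V')(r))) = Mul(Add(37012, -47678), Add(38818, 40)) = Mul(-10666, 38858) = -414459428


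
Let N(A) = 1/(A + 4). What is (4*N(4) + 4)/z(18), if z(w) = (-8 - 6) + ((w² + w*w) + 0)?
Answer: 9/1268 ≈ 0.0070978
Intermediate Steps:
N(A) = 1/(4 + A)
z(w) = -14 + 2*w² (z(w) = -14 + ((w² + w²) + 0) = -14 + (2*w² + 0) = -14 + 2*w²)
(4*N(4) + 4)/z(18) = (4/(4 + 4) + 4)/(-14 + 2*18²) = (4/8 + 4)/(-14 + 2*324) = (4*(⅛) + 4)/(-14 + 648) = (½ + 4)/634 = (9/2)*(1/634) = 9/1268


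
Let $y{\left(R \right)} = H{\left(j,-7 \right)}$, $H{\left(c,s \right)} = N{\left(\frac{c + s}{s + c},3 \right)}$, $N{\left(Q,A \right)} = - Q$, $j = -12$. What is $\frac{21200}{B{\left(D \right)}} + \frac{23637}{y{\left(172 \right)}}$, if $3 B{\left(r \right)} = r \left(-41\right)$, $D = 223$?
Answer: $- \frac{216176691}{9143} \approx -23644.0$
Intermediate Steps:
$H{\left(c,s \right)} = -1$ ($H{\left(c,s \right)} = - \frac{c + s}{s + c} = - \frac{c + s}{c + s} = \left(-1\right) 1 = -1$)
$y{\left(R \right)} = -1$
$B{\left(r \right)} = - \frac{41 r}{3}$ ($B{\left(r \right)} = \frac{r \left(-41\right)}{3} = \frac{\left(-41\right) r}{3} = - \frac{41 r}{3}$)
$\frac{21200}{B{\left(D \right)}} + \frac{23637}{y{\left(172 \right)}} = \frac{21200}{\left(- \frac{41}{3}\right) 223} + \frac{23637}{-1} = \frac{21200}{- \frac{9143}{3}} + 23637 \left(-1\right) = 21200 \left(- \frac{3}{9143}\right) - 23637 = - \frac{63600}{9143} - 23637 = - \frac{216176691}{9143}$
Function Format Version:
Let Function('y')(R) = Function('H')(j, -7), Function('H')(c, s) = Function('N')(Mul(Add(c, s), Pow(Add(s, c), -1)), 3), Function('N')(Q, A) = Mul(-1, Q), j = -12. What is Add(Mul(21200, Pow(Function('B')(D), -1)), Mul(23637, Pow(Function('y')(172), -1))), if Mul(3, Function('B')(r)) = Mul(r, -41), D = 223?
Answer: Rational(-216176691, 9143) ≈ -23644.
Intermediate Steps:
Function('H')(c, s) = -1 (Function('H')(c, s) = Mul(-1, Mul(Add(c, s), Pow(Add(s, c), -1))) = Mul(-1, Mul(Add(c, s), Pow(Add(c, s), -1))) = Mul(-1, 1) = -1)
Function('y')(R) = -1
Function('B')(r) = Mul(Rational(-41, 3), r) (Function('B')(r) = Mul(Rational(1, 3), Mul(r, -41)) = Mul(Rational(1, 3), Mul(-41, r)) = Mul(Rational(-41, 3), r))
Add(Mul(21200, Pow(Function('B')(D), -1)), Mul(23637, Pow(Function('y')(172), -1))) = Add(Mul(21200, Pow(Mul(Rational(-41, 3), 223), -1)), Mul(23637, Pow(-1, -1))) = Add(Mul(21200, Pow(Rational(-9143, 3), -1)), Mul(23637, -1)) = Add(Mul(21200, Rational(-3, 9143)), -23637) = Add(Rational(-63600, 9143), -23637) = Rational(-216176691, 9143)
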